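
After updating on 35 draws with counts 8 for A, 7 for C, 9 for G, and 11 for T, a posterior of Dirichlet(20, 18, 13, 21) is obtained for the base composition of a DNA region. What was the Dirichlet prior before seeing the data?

Dirichlet(12, 11, 4, 10)

For a Dirichlet(α) prior with multinomial counts c, the posterior is Dirichlet(α + c) componentwise.
Subtract each count from the matching posterior parameter: 20−8=12, 18−7=11, 13−9=4, 21−11=10.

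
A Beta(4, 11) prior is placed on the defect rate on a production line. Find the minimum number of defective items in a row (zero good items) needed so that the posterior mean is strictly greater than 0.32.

After k defective items and 0 good items the posterior is Beta(4+k, 11), with mean (4+k)/(4+11+k).
Set (4+k)/(15+k) > 0.32 and solve: k > (0.32·15 − 4)/(1 − 0.32) = 1.176.
The smallest integer exceeding 1.176 is 2.

k = 2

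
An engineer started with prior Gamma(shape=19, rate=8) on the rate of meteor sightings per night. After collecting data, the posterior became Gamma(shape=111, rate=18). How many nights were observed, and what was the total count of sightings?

n = 10 nights with total 92 sightings

Gamma–Poisson conjugacy: posterior shape = α + Σxᵢ, posterior rate = β + n.
Matching: Σxᵢ = 111 − 19 = 92 and n = 18 − 8 = 10.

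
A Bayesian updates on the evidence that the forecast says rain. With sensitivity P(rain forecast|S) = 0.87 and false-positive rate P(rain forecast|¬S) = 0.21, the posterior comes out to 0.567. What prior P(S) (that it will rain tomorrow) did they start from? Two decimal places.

P(S) = 0.24

Bayes' rule in odds form gives O(S|E) = O(S)·[P(E|S)/P(E|¬S)], hence O(S) = O(S|E)/LR.
Posterior odds = 0.567/(1−0.567) = 1.3095. LR = 0.87/0.21 = 4.1429.
Prior odds = 1.3095/4.1429 = 0.3161, so P(S) = 0.3161/(1+0.3161) ≈ 0.24.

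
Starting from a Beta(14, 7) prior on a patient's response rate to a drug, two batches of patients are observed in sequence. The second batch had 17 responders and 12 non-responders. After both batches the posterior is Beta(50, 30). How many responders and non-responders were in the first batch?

Sequential conjugate updates are equivalent to a single update on the pooled data, so total successes = posterior α − prior α and total failures = posterior β − prior β.
Total across both batches: 50−14=36 responders, 30−7=23 non-responders.
Subtract the second batch: 36−17=19 responders and 23−12=11 non-responders.

19 responders and 11 non-responders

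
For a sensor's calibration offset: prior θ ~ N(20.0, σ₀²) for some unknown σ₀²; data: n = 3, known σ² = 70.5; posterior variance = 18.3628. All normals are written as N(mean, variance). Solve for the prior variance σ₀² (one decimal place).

σ₀² = 84.0

Posterior precision equals prior precision plus data precision: 1/σ_n² = 1/σ₀² + n/σ².
So 1/σ₀² = 1/18.3628 − 3/70.5 = 0.054458 − 0.042553 = 0.011905.
Hence σ₀² = 1/0.011905 ≈ 84.0.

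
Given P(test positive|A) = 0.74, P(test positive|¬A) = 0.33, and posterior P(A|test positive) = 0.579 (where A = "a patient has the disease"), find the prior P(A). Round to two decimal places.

In odds form, posterior odds = prior odds × likelihood ratio, so prior odds = posterior odds ÷ LR.
Posterior odds = 0.579/(1−0.579) = 1.3753. LR = 0.74/0.33 = 2.2424.
Prior odds = 1.3753/2.2424 = 0.6133, so P(A) = 0.6133/(1+0.6133) ≈ 0.38.

P(A) = 0.38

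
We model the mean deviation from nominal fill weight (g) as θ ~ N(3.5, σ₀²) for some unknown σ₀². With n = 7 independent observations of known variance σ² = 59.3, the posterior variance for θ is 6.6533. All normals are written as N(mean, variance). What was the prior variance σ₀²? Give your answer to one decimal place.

σ₀² = 31.0

Posterior precision equals prior precision plus data precision: 1/σ_n² = 1/σ₀² + n/σ².
So 1/σ₀² = 1/6.6533 − 7/59.3 = 0.150301 − 0.118044 = 0.032257.
Hence σ₀² = 1/0.032257 ≈ 31.0.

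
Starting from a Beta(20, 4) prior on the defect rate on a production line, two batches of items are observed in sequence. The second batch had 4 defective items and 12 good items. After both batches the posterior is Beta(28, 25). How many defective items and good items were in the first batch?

4 defective items and 9 good items

Because Beta–binomial updating is additive in the counts, the combined data contributed (α_post−α_prior, β_post−β_prior) successes and failures.
Total across both batches: 28−20=8 defective items, 25−4=21 good items.
Subtract the second batch: 8−4=4 defective items and 21−12=9 good items.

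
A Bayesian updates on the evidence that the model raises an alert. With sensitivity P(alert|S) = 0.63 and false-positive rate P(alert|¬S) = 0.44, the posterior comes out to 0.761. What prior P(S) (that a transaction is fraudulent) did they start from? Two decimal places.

P(S) = 0.69

Bayes' rule in odds form gives O(S|E) = O(S)·[P(E|S)/P(E|¬S)], hence O(S) = O(S|E)/LR.
Posterior odds = 0.761/(1−0.761) = 3.1841. LR = 0.63/0.44 = 1.4318.
Prior odds = 3.1841/1.4318 = 2.2238, so P(S) = 2.2238/(1+2.2238) ≈ 0.69.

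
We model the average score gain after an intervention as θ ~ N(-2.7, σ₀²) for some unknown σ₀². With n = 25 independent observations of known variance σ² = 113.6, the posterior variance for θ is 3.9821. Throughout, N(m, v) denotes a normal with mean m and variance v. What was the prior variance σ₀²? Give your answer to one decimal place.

σ₀² = 32.2

Posterior precision equals prior precision plus data precision: 1/σ_n² = 1/σ₀² + n/σ².
So 1/σ₀² = 1/3.9821 − 25/113.6 = 0.251124 − 0.220070 = 0.031054.
Hence σ₀² = 1/0.031054 ≈ 32.2.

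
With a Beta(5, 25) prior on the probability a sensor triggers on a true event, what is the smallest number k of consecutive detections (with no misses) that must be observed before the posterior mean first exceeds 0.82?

After k detections and 0 misses the posterior is Beta(5+k, 25), with mean (5+k)/(5+25+k).
Set (5+k)/(30+k) > 0.82 and solve: k > (0.82·30 − 5)/(1 − 0.82) = 108.889.
The smallest integer exceeding 108.889 is 109, and checking k=109: (114)/(139) = 0.8201 > 0.82.

k = 109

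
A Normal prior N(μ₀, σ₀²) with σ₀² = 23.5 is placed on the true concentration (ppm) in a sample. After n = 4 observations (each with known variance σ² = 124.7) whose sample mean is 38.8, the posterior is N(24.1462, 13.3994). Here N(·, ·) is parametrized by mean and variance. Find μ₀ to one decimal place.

With known observation variance, the Normal–Normal posterior has precision τ_n = τ₀ + n/σ² and mean μ_n = (τ₀μ₀ + (n/σ²)x̄)/τ_n.
Here τ₀ = 1/23.5 = 0.042553 and τ_data = 4/124.7 = 0.032077, so τ_n = 0.074630.
Rearranging for μ₀: μ₀ = (μ_n·τ_n − τ_data·x̄)/τ₀ = (24.1462·0.074630 − 0.032077·38.8) / 0.042553 = 0.557443/0.042553 ≈ 13.1.

μ₀ = 13.1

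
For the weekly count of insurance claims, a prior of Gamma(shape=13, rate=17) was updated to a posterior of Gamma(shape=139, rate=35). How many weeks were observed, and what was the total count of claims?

Gamma–Poisson conjugacy: posterior shape = α + Σxᵢ, posterior rate = β + n.
Matching: Σxᵢ = 139 − 13 = 126 and n = 35 − 17 = 18.

n = 18 weeks with total 126 claims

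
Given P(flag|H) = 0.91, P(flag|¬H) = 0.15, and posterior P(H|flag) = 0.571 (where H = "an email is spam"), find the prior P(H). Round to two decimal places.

Bayes' rule in odds form gives O(H|E) = O(H)·[P(E|H)/P(E|¬H)], hence O(H) = O(H|E)/LR.
Posterior odds = 0.571/(1−0.571) = 1.3310. LR = 0.91/0.15 = 6.0667.
Prior odds = 1.3310/6.0667 = 0.2194, so P(H) = 0.2194/(1+0.2194) ≈ 0.18.

P(H) = 0.18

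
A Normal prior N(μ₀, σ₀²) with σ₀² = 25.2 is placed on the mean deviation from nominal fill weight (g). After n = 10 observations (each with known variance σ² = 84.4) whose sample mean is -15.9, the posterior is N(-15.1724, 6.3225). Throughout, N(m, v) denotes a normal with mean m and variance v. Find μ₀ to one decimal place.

μ₀ = -13.0

The posterior mean is a precision-weighted average: μ_n = (τ₀μ₀ + τ_data·x̄)/(τ₀+τ_data), with τ₀=1/σ₀² and τ_data=n/σ².
Here τ₀ = 1/25.2 = 0.039683 and τ_data = 10/84.4 = 0.118483, so τ_n = 0.158166.
Rearranging for μ₀: μ₀ = (μ_n·τ_n − τ_data·x̄)/τ₀ = (-15.1724·0.158166 − 0.118483·-15.9) / 0.039683 = -0.515878/0.039683 ≈ -13.0.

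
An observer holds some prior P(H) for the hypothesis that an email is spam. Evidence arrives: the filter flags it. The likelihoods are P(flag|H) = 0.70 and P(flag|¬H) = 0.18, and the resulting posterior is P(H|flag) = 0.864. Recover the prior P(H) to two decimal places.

P(H) = 0.62

In odds form, posterior odds = prior odds × likelihood ratio, so prior odds = posterior odds ÷ LR.
Posterior odds = 0.864/(1−0.864) = 6.3529. LR = 0.70/0.18 = 3.8889.
Prior odds = 6.3529/3.8889 = 1.6336, so P(H) = 1.6336/(1+1.6336) ≈ 0.62.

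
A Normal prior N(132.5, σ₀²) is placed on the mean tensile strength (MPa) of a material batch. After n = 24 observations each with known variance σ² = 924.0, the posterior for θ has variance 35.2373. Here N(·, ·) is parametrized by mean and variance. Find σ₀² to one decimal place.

For the Normal–Normal model with known σ², precisions add: τ_n = τ₀ + n/σ².
So 1/σ₀² = 1/35.2373 − 24/924.0 = 0.028379 − 0.025974 = 0.002405.
Hence σ₀² = 1/0.002405 ≈ 415.8.

σ₀² = 415.8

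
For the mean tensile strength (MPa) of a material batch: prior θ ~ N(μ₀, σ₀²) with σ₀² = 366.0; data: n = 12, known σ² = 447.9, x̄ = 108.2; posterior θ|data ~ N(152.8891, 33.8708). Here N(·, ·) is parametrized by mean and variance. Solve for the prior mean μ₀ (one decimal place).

With known observation variance, the Normal–Normal posterior has precision τ_n = τ₀ + n/σ² and mean μ_n = (τ₀μ₀ + (n/σ²)x̄)/τ_n.
Here τ₀ = 1/366.0 = 0.002732 and τ_data = 12/447.9 = 0.026792, so τ_n = 0.029524.
Rearranging for μ₀: μ₀ = (μ_n·τ_n − τ_data·x̄)/τ₀ = (152.8891·0.029524 − 0.026792·108.2) / 0.002732 = 1.615003/0.002732 ≈ 591.1.

μ₀ = 591.1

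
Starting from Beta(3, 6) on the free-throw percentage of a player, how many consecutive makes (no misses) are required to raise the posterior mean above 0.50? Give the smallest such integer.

After k makes and 0 misses the posterior is Beta(3+k, 6), with mean (3+k)/(3+6+k).
Set (3+k)/(9+k) > 0.50 and solve: k > (0.50·9 − 3)/(1 − 0.50) = 3.000.
The smallest integer exceeding 3.000 is 4, and checking k=4: (7)/(13) = 0.5385 > 0.50.

k = 4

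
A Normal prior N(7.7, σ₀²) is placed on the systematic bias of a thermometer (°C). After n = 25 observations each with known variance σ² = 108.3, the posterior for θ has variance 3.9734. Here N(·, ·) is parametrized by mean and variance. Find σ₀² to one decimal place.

σ₀² = 48.0

For the Normal–Normal model with known σ², precisions add: τ_n = τ₀ + n/σ².
So 1/σ₀² = 1/3.9734 − 25/108.3 = 0.251674 − 0.230840 = 0.020834.
Hence σ₀² = 1/0.020834 ≈ 48.0.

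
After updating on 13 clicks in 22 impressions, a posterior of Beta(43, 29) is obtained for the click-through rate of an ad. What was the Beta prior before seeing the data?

Under Beta–binomial conjugacy the posterior parameters are (α+s, β+f).
Subtract the data counts: 43−13=30, 29−9=20.

Beta(30, 20)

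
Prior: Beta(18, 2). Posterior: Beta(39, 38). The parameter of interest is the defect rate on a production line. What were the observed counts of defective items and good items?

Beta is conjugate to the binomial likelihood: posterior = Beta(α+s, β+f).
So s = 39 − 18 = 21 and f = 38 − 2 = 36.

21 defective items and 36 good items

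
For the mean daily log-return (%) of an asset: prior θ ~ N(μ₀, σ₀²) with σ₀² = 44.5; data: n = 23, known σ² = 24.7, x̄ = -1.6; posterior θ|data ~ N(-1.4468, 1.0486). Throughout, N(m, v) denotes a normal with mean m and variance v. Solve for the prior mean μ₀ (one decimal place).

With known observation variance, the Normal–Normal posterior has precision τ_n = τ₀ + n/σ² and mean μ_n = (τ₀μ₀ + (n/σ²)x̄)/τ_n.
Here τ₀ = 1/44.5 = 0.022472 and τ_data = 23/24.7 = 0.931174, so τ_n = 0.953646.
Rearranging for μ₀: μ₀ = (μ_n·τ_n − τ_data·x̄)/τ₀ = (-1.4468·0.953646 − 0.931174·-1.6) / 0.022472 = 0.110143/0.022472 ≈ 4.9.

μ₀ = 4.9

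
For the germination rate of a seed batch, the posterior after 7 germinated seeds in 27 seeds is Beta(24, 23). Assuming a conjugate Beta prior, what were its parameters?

Beta is conjugate to the binomial likelihood: posterior = Beta(a+s, b+f).
Subtract the data counts: 24−7=17, 23−20=3.

Beta(17, 3)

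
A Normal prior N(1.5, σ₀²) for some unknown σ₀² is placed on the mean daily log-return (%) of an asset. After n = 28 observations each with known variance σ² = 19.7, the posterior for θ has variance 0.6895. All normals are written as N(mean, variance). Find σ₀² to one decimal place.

For the Normal–Normal model with known σ², precisions add: τ_n = τ₀ + n/σ².
So 1/σ₀² = 1/0.6895 − 28/19.7 = 1.450326 − 1.421320 = 0.029006.
Hence σ₀² = 1/0.029006 ≈ 34.5.

σ₀² = 34.5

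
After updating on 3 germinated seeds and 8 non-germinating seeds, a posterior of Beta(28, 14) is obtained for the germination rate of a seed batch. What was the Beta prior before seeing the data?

Beta is conjugate to the binomial likelihood: posterior = Beta(α+s, β+f).
So α = 28 − 3 = 25 and β = 14 − 8 = 6.

Beta(25, 6)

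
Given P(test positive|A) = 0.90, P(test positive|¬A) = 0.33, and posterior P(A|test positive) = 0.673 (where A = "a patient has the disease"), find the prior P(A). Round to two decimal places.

In odds form, posterior odds = prior odds × likelihood ratio, so prior odds = posterior odds ÷ LR.
Posterior odds = 0.673/(1−0.673) = 2.0581. LR = 0.90/0.33 = 2.7273.
Prior odds = 2.0581/2.7273 = 0.7546, so P(A) = 0.7546/(1+0.7546) ≈ 0.43.

P(A) = 0.43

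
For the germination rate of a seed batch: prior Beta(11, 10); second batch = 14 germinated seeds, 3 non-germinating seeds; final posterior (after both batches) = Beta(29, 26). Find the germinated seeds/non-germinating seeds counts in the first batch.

Sequential conjugate updates are equivalent to a single update on the pooled data, so total successes = posterior α − prior α and total failures = posterior β − prior β.
Total across both batches: 29−11=18 germinated seeds, 26−10=16 non-germinating seeds.
Subtract the second batch: 18−14=4 germinated seeds and 16−3=13 non-germinating seeds.

4 germinated seeds and 13 non-germinating seeds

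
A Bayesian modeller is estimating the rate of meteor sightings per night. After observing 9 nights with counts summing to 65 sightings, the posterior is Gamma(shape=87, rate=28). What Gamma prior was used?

A Gamma(α, β) prior (rate parametrization) on a Poisson rate with n observations summing to S gives posterior Gamma(α+S, β+n).
So α = 87 − 65 = 22 and β = 28 − 9 = 19.

Gamma(shape=22, rate=19)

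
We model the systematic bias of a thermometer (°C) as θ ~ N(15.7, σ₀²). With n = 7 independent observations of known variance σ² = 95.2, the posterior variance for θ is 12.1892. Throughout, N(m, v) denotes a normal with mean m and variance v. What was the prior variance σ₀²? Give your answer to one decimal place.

σ₀² = 117.5

Posterior precision equals prior precision plus data precision: 1/σ_n² = 1/σ₀² + n/σ².
So 1/σ₀² = 1/12.1892 − 7/95.2 = 0.082040 − 0.073529 = 0.008511.
Hence σ₀² = 1/0.008511 ≈ 117.5.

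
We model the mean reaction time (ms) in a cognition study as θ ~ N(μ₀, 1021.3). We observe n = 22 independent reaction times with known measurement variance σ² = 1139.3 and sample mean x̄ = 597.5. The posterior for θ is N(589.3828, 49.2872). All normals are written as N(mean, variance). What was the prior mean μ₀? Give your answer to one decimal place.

The posterior mean is a precision-weighted average: μ_n = (τ₀μ₀ + τ_data·x̄)/(τ₀+τ_data), with τ₀=1/σ₀² and τ_data=n/σ².
Here τ₀ = 1/1021.3 = 0.000979 and τ_data = 22/1139.3 = 0.019310, so τ_n = 0.020289.
Rearranging for μ₀: μ₀ = (μ_n·τ_n − τ_data·x̄)/τ₀ = (589.3828·0.020289 − 0.019310·597.5) / 0.000979 = 0.420263/0.000979 ≈ 429.3.

μ₀ = 429.3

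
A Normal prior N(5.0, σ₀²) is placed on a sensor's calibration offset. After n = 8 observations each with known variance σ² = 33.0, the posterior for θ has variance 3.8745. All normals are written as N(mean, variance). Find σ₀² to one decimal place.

Posterior precision equals prior precision plus data precision: 1/σ_n² = 1/σ₀² + n/σ².
So 1/σ₀² = 1/3.8745 − 8/33.0 = 0.258098 − 0.242424 = 0.015674.
Hence σ₀² = 1/0.015674 ≈ 63.8.

σ₀² = 63.8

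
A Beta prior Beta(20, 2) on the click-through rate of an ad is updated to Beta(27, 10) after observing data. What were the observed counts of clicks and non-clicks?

7 clicks and 8 non-clicks

Under Beta–binomial conjugacy the posterior parameters are (α+s, β+f).
Match parameters: s=27−20=7, f=10−2=8.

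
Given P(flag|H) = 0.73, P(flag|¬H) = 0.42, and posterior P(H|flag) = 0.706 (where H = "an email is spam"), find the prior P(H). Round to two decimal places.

Bayes' rule in odds form gives O(H|E) = O(H)·[P(E|H)/P(E|¬H)], hence O(H) = O(H|E)/LR.
Posterior odds = 0.706/(1−0.706) = 2.4014. LR = 0.73/0.42 = 1.7381.
Prior odds = 2.4014/1.7381 = 1.3816, so P(H) = 1.3816/(1+1.3816) ≈ 0.58.

P(H) = 0.58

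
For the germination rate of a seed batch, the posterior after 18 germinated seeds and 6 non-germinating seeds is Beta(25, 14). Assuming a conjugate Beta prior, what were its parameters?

A Beta(a, b) prior with s successes and f failures in binomial data gives a Beta(a+s, b+f) posterior.
Subtract the data counts: 25−18=7, 14−6=8.

Beta(7, 8)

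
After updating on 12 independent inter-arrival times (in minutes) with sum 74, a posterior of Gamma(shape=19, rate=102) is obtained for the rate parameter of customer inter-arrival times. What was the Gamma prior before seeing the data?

Gamma–exponential conjugacy: posterior shape = α + n, posterior rate = β + Σtᵢ.
So α = 19 − 12 = 7 and β = 102 − 74 = 28.

Gamma(shape=7, rate=28)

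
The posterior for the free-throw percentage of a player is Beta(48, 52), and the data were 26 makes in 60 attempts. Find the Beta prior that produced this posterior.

Beta(22, 18)

Under Beta–binomial conjugacy the posterior parameters are (α+s, β+f).
Subtract the data counts: 48−26=22, 52−34=18.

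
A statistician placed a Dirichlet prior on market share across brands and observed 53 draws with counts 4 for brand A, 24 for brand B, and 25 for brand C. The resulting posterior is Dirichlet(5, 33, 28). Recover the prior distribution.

Dirichlet(1, 9, 3)

For a Dirichlet(α) prior with multinomial counts c, the posterior is Dirichlet(α + c) componentwise.
Subtract each count from the matching posterior parameter: 5−4=1, 33−24=9, 28−25=3.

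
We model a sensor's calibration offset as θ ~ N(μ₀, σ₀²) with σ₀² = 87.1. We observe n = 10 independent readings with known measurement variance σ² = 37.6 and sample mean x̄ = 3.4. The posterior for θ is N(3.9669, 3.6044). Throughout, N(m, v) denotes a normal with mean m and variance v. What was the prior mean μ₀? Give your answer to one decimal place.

The posterior mean is a precision-weighted average: μ_n = (τ₀μ₀ + τ_data·x̄)/(τ₀+τ_data), with τ₀=1/σ₀² and τ_data=n/σ².
Here τ₀ = 1/87.1 = 0.011481 and τ_data = 10/37.6 = 0.265957, so τ_n = 0.277438.
Rearranging for μ₀: μ₀ = (μ_n·τ_n − τ_data·x̄)/τ₀ = (3.9669·0.277438 − 0.265957·3.4) / 0.011481 = 0.196315/0.011481 ≈ 17.1.

μ₀ = 17.1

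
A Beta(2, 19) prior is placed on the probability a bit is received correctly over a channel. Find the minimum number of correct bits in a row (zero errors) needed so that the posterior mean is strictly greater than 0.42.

After k correct bits and 0 errors the posterior is Beta(2+k, 19), with mean (2+k)/(2+19+k).
Set (2+k)/(21+k) > 0.42 and solve: k > (0.42·21 − 2)/(1 − 0.42) = 11.759.
The smallest integer exceeding 11.759 is 12.

k = 12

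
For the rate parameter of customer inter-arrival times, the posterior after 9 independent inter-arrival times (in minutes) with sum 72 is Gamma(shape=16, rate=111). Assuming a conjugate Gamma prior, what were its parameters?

Gamma(shape=7, rate=39)

For an exponential likelihood with a Gamma(α, β) prior on the rate, n observations with total T give posterior Gamma(α+n, β+T).
So α = 16 − 9 = 7 and β = 111 − 72 = 39.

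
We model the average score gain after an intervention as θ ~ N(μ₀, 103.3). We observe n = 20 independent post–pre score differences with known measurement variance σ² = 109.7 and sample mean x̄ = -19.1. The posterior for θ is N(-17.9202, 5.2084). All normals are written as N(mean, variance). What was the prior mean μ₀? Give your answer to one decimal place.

μ₀ = 4.3

With known observation variance, the Normal–Normal posterior has precision τ_n = τ₀ + n/σ² and mean μ_n = (τ₀μ₀ + (n/σ²)x̄)/τ_n.
Here τ₀ = 1/103.3 = 0.009681 and τ_data = 20/109.7 = 0.182315, so τ_n = 0.191996.
Rearranging for μ₀: μ₀ = (μ_n·τ_n − τ_data·x̄)/τ₀ = (-17.9202·0.191996 − 0.182315·-19.1) / 0.009681 = 0.041610/0.009681 ≈ 4.3.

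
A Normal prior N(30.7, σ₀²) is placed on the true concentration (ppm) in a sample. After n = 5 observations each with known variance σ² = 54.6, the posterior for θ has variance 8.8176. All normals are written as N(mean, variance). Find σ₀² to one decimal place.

σ₀² = 45.8

For the Normal–Normal model with known σ², precisions add: τ_n = τ₀ + n/σ².
So 1/σ₀² = 1/8.8176 − 5/54.6 = 0.113410 − 0.091575 = 0.021835.
Hence σ₀² = 1/0.021835 ≈ 45.8.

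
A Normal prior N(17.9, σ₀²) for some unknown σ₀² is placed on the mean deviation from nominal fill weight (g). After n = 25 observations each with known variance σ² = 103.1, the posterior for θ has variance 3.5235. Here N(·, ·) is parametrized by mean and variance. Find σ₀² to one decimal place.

σ₀² = 24.2

Posterior precision equals prior precision plus data precision: 1/σ_n² = 1/σ₀² + n/σ².
So 1/σ₀² = 1/3.5235 − 25/103.1 = 0.283809 − 0.242483 = 0.041326.
Hence σ₀² = 1/0.041326 ≈ 24.2.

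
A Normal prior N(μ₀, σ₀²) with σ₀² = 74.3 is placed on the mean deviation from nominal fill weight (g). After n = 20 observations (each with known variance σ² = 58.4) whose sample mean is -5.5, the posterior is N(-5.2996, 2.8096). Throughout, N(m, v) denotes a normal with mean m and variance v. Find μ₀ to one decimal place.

The posterior mean is a precision-weighted average: μ_n = (τ₀μ₀ + τ_data·x̄)/(τ₀+τ_data), with τ₀=1/σ₀² and τ_data=n/σ².
Here τ₀ = 1/74.3 = 0.013459 and τ_data = 20/58.4 = 0.342466, so τ_n = 0.355925.
Rearranging for μ₀: μ₀ = (μ_n·τ_n − τ_data·x̄)/τ₀ = (-5.2996·0.355925 − 0.342466·-5.5) / 0.013459 = -0.002697/0.013459 ≈ -0.2.

μ₀ = -0.2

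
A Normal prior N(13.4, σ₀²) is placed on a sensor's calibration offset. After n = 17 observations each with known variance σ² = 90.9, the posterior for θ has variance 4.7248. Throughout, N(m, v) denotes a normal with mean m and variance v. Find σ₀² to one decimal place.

Posterior precision equals prior precision plus data precision: 1/σ_n² = 1/σ₀² + n/σ².
So 1/σ₀² = 1/4.7248 − 17/90.9 = 0.211649 − 0.187019 = 0.024630.
Hence σ₀² = 1/0.024630 ≈ 40.6.

σ₀² = 40.6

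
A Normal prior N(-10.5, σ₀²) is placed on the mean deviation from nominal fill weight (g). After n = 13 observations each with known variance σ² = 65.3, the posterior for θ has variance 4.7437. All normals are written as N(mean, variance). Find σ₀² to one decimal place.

σ₀² = 85.3

Posterior precision equals prior precision plus data precision: 1/σ_n² = 1/σ₀² + n/σ².
So 1/σ₀² = 1/4.7437 − 13/65.3 = 0.210806 − 0.199081 = 0.011725.
Hence σ₀² = 1/0.011725 ≈ 85.3.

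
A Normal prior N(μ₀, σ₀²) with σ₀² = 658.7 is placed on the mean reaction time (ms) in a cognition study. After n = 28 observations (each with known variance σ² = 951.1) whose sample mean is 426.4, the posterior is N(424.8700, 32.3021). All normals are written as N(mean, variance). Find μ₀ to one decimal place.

The posterior mean is a precision-weighted average: μ_n = (τ₀μ₀ + τ_data·x̄)/(τ₀+τ_data), with τ₀=1/σ₀² and τ_data=n/σ².
Here τ₀ = 1/658.7 = 0.001518 and τ_data = 28/951.1 = 0.029440, so τ_n = 0.030958.
Rearranging for μ₀: μ₀ = (μ_n·τ_n − τ_data·x̄)/τ₀ = (424.8700·0.030958 − 0.029440·426.4) / 0.001518 = 0.599909/0.001518 ≈ 395.2.

μ₀ = 395.2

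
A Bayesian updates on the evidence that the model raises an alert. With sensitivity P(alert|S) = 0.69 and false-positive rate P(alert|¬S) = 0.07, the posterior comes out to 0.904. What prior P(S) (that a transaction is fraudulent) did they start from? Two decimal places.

In odds form, posterior odds = prior odds × likelihood ratio, so prior odds = posterior odds ÷ LR.
Posterior odds = 0.904/(1−0.904) = 9.4167. LR = 0.69/0.07 = 9.8571.
Prior odds = 9.4167/9.8571 = 0.9553, so P(S) = 0.9553/(1+0.9553) ≈ 0.49.

P(S) = 0.49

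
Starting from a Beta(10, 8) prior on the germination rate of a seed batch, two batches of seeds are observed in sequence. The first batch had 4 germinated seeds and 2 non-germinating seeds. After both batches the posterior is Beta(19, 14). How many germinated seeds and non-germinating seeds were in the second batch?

Because Beta–binomial updating is additive in the counts, the combined data contributed (α_post−α_prior, β_post−β_prior) successes and failures.
Total across both batches: 19−10=9 germinated seeds, 14−8=6 non-germinating seeds.
Subtract the first batch: 9−4=5 germinated seeds and 6−2=4 non-germinating seeds.

5 germinated seeds and 4 non-germinating seeds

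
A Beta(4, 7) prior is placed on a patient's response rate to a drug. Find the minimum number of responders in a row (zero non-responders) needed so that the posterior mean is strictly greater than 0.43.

k = 2

After k responders and 0 non-responders the posterior is Beta(4+k, 7), with mean (4+k)/(4+7+k).
Set (4+k)/(11+k) > 0.43 and solve: k > (0.43·11 − 4)/(1 − 0.43) = 1.281.
The smallest integer exceeding 1.281 is 2.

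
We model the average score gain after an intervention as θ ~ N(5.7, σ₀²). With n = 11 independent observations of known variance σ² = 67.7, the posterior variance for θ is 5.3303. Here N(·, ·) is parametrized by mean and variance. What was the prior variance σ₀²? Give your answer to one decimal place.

Posterior precision equals prior precision plus data precision: 1/σ_n² = 1/σ₀² + n/σ².
So 1/σ₀² = 1/5.3303 − 11/67.7 = 0.187607 − 0.162482 = 0.025125.
Hence σ₀² = 1/0.025125 ≈ 39.8.

σ₀² = 39.8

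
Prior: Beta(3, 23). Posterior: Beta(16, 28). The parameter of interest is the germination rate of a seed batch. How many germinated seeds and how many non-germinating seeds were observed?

Under Beta–binomial conjugacy the posterior parameters are (α+s, β+f).
So s = 16 − 3 = 13 and f = 28 − 23 = 5.

13 germinated seeds and 5 non-germinating seeds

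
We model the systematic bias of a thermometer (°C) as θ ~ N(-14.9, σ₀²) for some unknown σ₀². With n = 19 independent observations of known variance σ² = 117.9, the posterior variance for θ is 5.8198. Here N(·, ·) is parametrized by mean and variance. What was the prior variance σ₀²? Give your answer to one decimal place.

For the Normal–Normal model with known σ², precisions add: τ_n = τ₀ + n/σ².
So 1/σ₀² = 1/5.8198 − 19/117.9 = 0.171827 − 0.161154 = 0.010673.
Hence σ₀² = 1/0.010673 ≈ 93.7.

σ₀² = 93.7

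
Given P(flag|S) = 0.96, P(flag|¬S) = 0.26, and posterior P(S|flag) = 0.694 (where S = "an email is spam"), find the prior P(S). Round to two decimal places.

In odds form, posterior odds = prior odds × likelihood ratio, so prior odds = posterior odds ÷ LR.
Posterior odds = 0.694/(1−0.694) = 2.2680. LR = 0.96/0.26 = 3.6923.
Prior odds = 2.2680/3.6923 = 0.6143, so P(S) = 0.6143/(1+0.6143) ≈ 0.38.

P(S) = 0.38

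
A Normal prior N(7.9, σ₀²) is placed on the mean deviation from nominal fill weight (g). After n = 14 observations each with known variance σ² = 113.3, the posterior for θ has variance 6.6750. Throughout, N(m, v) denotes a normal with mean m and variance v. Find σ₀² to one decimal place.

For the Normal–Normal model with known σ², precisions add: τ_n = τ₀ + n/σ².
So 1/σ₀² = 1/6.6750 − 14/113.3 = 0.149813 − 0.123566 = 0.026247.
Hence σ₀² = 1/0.026247 ≈ 38.1.

σ₀² = 38.1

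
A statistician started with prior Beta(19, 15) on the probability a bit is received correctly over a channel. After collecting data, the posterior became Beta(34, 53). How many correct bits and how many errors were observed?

Beta is conjugate to the binomial likelihood: posterior = Beta(a+s, b+f).
Match parameters: s=34−19=15, f=53−15=38.

15 correct bits and 38 errors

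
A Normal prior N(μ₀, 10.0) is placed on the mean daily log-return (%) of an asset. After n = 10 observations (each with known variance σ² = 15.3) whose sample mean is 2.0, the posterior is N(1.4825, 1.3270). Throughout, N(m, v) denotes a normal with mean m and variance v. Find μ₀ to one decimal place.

μ₀ = -1.9

The posterior mean is a precision-weighted average: μ_n = (τ₀μ₀ + τ_data·x̄)/(τ₀+τ_data), with τ₀=1/σ₀² and τ_data=n/σ².
Here τ₀ = 1/10.0 = 0.100000 and τ_data = 10/15.3 = 0.653595, so τ_n = 0.753595.
Rearranging for μ₀: μ₀ = (μ_n·τ_n − τ_data·x̄)/τ₀ = (1.4825·0.753595 − 0.653595·2.0) / 0.100000 = -0.189985/0.100000 ≈ -1.9.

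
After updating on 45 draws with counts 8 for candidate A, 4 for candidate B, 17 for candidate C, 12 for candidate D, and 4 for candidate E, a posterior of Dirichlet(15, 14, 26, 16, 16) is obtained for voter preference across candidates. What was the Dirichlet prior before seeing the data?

For a Dirichlet(α) prior with multinomial counts c, the posterior is Dirichlet(α + c) componentwise.
Subtract each count from the matching posterior parameter: 15−8=7, 14−4=10, 26−17=9, 16−12=4, 16−4=12.

Dirichlet(7, 10, 9, 4, 12)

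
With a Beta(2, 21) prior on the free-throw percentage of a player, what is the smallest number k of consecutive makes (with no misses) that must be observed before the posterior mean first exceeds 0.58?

After k makes and 0 misses the posterior is Beta(2+k, 21), with mean (2+k)/(2+21+k).
Set (2+k)/(23+k) > 0.58 and solve: k > (0.58·23 − 2)/(1 − 0.58) = 27.000.
The smallest integer exceeding 27.000 is 28, and checking k=28: (30)/(51) = 0.5882 > 0.58.

k = 28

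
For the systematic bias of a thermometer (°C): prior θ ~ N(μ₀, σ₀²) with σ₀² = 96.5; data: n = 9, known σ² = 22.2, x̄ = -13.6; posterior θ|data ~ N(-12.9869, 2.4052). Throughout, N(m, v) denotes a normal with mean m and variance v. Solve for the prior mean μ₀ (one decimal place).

μ₀ = 11.0

With known observation variance, the Normal–Normal posterior has precision τ_n = τ₀ + n/σ² and mean μ_n = (τ₀μ₀ + (n/σ²)x̄)/τ_n.
Here τ₀ = 1/96.5 = 0.010363 and τ_data = 9/22.2 = 0.405405, so τ_n = 0.415768.
Rearranging for μ₀: μ₀ = (μ_n·τ_n − τ_data·x̄)/τ₀ = (-12.9869·0.415768 − 0.405405·-13.6) / 0.010363 = 0.113971/0.010363 ≈ 11.0.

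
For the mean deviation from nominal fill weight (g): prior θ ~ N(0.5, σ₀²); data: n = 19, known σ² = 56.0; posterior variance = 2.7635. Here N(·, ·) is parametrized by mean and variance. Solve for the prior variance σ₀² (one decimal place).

Posterior precision equals prior precision plus data precision: 1/σ_n² = 1/σ₀² + n/σ².
So 1/σ₀² = 1/2.7635 − 19/56.0 = 0.361860 − 0.339286 = 0.022574.
Hence σ₀² = 1/0.022574 ≈ 44.3.

σ₀² = 44.3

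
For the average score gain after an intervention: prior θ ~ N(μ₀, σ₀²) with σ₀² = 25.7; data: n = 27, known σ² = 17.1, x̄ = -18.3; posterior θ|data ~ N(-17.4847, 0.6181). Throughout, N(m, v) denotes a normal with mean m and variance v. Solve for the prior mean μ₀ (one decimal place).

μ₀ = 15.6

With known observation variance, the Normal–Normal posterior has precision τ_n = τ₀ + n/σ² and mean μ_n = (τ₀μ₀ + (n/σ²)x̄)/τ_n.
Here τ₀ = 1/25.7 = 0.038911 and τ_data = 27/17.1 = 1.578947, so τ_n = 1.617858.
Rearranging for μ₀: μ₀ = (μ_n·τ_n − τ_data·x̄)/τ₀ = (-17.4847·1.617858 − 1.578947·-18.3) / 0.038911 = 0.606968/0.038911 ≈ 15.6.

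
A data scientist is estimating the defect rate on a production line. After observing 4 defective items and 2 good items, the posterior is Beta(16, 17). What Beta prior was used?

Beta(12, 15)

A Beta(a, b) prior with s successes and f failures in binomial data gives a Beta(a+s, b+f) posterior.
Subtract the data counts: 16−4=12, 17−2=15.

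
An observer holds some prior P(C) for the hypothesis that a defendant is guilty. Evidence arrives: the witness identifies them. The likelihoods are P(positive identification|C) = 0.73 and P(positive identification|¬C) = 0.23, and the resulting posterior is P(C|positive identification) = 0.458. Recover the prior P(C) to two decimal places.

P(C) = 0.21

In odds form, posterior odds = prior odds × likelihood ratio, so prior odds = posterior odds ÷ LR.
Posterior odds = 0.458/(1−0.458) = 0.8450. LR = 0.73/0.23 = 3.1739.
Prior odds = 0.8450/3.1739 = 0.2662, so P(C) = 0.2662/(1+0.2662) ≈ 0.21.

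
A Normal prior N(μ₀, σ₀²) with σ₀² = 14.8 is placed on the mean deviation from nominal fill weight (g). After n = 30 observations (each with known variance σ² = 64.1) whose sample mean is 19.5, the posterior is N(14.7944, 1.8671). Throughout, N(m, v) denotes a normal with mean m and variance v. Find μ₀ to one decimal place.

μ₀ = -17.8

With known observation variance, the Normal–Normal posterior has precision τ_n = τ₀ + n/σ² and mean μ_n = (τ₀μ₀ + (n/σ²)x̄)/τ_n.
Here τ₀ = 1/14.8 = 0.067568 and τ_data = 30/64.1 = 0.468019, so τ_n = 0.535587.
Rearranging for μ₀: μ₀ = (μ_n·τ_n − τ_data·x̄)/τ₀ = (14.7944·0.535587 − 0.468019·19.5) / 0.067568 = -1.202682/0.067568 ≈ -17.8.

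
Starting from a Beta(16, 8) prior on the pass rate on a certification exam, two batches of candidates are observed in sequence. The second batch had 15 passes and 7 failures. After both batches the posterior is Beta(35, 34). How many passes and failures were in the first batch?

Sequential conjugate updates are equivalent to a single update on the pooled data, so total successes = posterior α − prior α and total failures = posterior β − prior β.
Total across both batches: 35−16=19 passes, 34−8=26 failures.
Subtract the second batch: 19−15=4 passes and 26−7=19 failures.

4 passes and 19 failures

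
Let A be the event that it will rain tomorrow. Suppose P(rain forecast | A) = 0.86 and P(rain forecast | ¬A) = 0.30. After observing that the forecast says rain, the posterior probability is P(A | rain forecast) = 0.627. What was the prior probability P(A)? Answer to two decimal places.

In odds form, posterior odds = prior odds × likelihood ratio, so prior odds = posterior odds ÷ LR.
Posterior odds = 0.627/(1−0.627) = 1.6810. LR = 0.86/0.30 = 2.8667.
Prior odds = 1.6810/2.8667 = 0.5864, so P(A) = 0.5864/(1+0.5864) ≈ 0.37.

P(A) = 0.37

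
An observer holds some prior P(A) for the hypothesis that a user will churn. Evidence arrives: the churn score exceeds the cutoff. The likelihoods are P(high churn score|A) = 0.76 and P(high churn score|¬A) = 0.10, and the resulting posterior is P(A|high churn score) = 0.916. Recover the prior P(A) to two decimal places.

In odds form, posterior odds = prior odds × likelihood ratio, so prior odds = posterior odds ÷ LR.
Posterior odds = 0.916/(1−0.916) = 10.9048. LR = 0.76/0.10 = 7.6000.
Prior odds = 10.9048/7.6000 = 1.4348, so P(A) = 1.4348/(1+1.4348) ≈ 0.59.

P(A) = 0.59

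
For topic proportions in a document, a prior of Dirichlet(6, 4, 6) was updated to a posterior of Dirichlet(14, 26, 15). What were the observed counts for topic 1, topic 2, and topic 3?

For a Dirichlet(α) prior with multinomial counts c, the posterior is Dirichlet(α + c) componentwise.
Counts are posterior − prior componentwise: 14−6=8, 26−4=22, 15−6=9.

counts (8, 22, 9)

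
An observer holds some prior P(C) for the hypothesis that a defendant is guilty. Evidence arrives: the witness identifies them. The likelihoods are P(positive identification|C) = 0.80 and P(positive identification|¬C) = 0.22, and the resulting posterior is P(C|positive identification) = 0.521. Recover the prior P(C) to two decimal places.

Bayes' rule in odds form gives O(C|E) = O(C)·[P(E|C)/P(E|¬C)], hence O(C) = O(C|E)/LR.
Posterior odds = 0.521/(1−0.521) = 1.0877. LR = 0.80/0.22 = 3.6364.
Prior odds = 1.0877/3.6364 = 0.2991, so P(C) = 0.2991/(1+0.2991) ≈ 0.23.

P(C) = 0.23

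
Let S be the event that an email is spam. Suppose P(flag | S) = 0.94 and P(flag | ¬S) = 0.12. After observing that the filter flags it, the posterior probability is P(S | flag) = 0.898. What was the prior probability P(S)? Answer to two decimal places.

In odds form, posterior odds = prior odds × likelihood ratio, so prior odds = posterior odds ÷ LR.
Posterior odds = 0.898/(1−0.898) = 8.8039. LR = 0.94/0.12 = 7.8333.
Prior odds = 8.8039/7.8333 = 1.1239, so P(S) = 1.1239/(1+1.1239) ≈ 0.53.

P(S) = 0.53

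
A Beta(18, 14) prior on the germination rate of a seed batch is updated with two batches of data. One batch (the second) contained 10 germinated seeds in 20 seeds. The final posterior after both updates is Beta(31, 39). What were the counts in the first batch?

3 germinated seeds and 15 non-germinating seeds

Because Beta–binomial updating is additive in the counts, the combined data contributed (α_post−α_prior, β_post−β_prior) successes and failures.
Total across both batches: 31−18=13 germinated seeds, 39−14=25 non-germinating seeds.
Subtract the second batch: 13−10=3 germinated seeds and 25−10=15 non-germinating seeds.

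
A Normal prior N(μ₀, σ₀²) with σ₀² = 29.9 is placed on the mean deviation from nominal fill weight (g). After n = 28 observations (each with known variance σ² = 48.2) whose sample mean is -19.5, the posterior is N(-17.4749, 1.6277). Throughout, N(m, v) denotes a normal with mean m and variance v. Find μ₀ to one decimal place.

With known observation variance, the Normal–Normal posterior has precision τ_n = τ₀ + n/σ² and mean μ_n = (τ₀μ₀ + (n/σ²)x̄)/τ_n.
Here τ₀ = 1/29.9 = 0.033445 and τ_data = 28/48.2 = 0.580913, so τ_n = 0.614358.
Rearranging for μ₀: μ₀ = (μ_n·τ_n − τ_data·x̄)/τ₀ = (-17.4749·0.614358 − 0.580913·-19.5) / 0.033445 = 0.591959/0.033445 ≈ 17.7.

μ₀ = 17.7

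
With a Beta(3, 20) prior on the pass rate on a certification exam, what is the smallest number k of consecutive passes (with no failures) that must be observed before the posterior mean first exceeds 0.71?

After k passes and 0 failures the posterior is Beta(3+k, 20), with mean (3+k)/(3+20+k).
Set (3+k)/(23+k) > 0.71 and solve: k > (0.71·23 − 3)/(1 − 0.71) = 45.966.
The smallest integer exceeding 45.966 is 46.

k = 46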